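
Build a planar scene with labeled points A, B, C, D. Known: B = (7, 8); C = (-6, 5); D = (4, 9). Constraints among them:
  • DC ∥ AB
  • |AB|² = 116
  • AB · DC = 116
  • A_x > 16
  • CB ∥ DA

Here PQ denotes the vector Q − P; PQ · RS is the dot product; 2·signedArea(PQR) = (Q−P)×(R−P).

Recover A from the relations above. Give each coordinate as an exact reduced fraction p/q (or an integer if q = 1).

1. A_x = 17  [DC ∥ AB ∩ CB ∥ DA]
2. A_y = 12  [DC ∥ AB ∩ CB ∥ DA]
   → A = (17, 12)

A = (17, 12)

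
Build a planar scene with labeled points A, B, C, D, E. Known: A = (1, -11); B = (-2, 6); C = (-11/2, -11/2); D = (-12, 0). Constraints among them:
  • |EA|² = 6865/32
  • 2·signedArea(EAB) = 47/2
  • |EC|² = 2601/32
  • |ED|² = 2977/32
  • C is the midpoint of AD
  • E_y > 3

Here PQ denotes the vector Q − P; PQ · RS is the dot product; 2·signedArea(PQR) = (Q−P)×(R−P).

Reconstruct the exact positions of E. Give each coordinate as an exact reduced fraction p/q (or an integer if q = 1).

1. E_x = -23/8  [line -17·x + -3·y + -79/2 = 0 ∩ |EC|² = 2601/32]
2. E_y = 25/8  [line -17·x + -3·y + -79/2 = 0 ∩ |EC|² = 2601/32]
   → E = (-23/8, 25/8)

E = (-23/8, 25/8)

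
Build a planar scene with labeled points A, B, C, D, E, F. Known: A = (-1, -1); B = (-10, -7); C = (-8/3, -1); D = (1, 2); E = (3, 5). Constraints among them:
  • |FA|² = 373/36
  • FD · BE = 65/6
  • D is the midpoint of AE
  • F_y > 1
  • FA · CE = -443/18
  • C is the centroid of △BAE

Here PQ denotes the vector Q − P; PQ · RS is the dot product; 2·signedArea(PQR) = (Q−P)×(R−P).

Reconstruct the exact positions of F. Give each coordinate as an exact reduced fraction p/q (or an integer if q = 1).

1. F_x = 1/6  [FA · CE = -443/18 ∩ FD · BE = 65/6]
2. F_y = 2  [FA · CE = -443/18 ∩ FD · BE = 65/6]
   → F = (1/6, 2)

F = (1/6, 2)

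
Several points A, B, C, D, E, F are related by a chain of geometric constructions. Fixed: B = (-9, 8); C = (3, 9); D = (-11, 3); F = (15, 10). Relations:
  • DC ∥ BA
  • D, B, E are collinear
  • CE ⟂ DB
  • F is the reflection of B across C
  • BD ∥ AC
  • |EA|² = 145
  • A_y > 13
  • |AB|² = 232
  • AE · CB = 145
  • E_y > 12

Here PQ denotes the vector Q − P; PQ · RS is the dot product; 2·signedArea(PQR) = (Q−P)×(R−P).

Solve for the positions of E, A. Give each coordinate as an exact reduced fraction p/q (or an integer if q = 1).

1. E_x = -7  [D, B, E are collinear ∩ CE ⟂ DB]
2. E_y = 13  [D, B, E are collinear ∩ CE ⟂ DB]
   → E = (-7, 13)
3. A_x = 5  [BD ∥ AC ∩ DC ∥ BA]
4. A_y = 14  [BD ∥ AC ∩ DC ∥ BA]
   → A = (5, 14)

A = (5, 14)
E = (-7, 13)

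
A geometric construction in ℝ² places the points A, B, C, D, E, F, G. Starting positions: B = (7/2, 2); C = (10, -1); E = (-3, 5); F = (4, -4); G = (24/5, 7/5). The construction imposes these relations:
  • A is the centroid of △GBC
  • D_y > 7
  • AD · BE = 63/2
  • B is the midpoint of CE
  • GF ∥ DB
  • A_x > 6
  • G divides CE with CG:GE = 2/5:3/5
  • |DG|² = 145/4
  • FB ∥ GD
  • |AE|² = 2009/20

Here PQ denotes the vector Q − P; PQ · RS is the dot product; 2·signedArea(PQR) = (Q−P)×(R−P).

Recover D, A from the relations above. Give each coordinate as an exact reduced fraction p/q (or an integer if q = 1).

A = (61/10, 4/5)
D = (43/10, 37/5)

1. D_x = 43/10  [GF ∥ DB ∩ FB ∥ GD]
2. D_y = 37/5  [GF ∥ DB ∩ FB ∥ GD]
   → D = (43/10, 37/5)
3. A_x = 61/10  [A is the centroid of △GBC]
4. A_y = 4/5  [A is the centroid of △GBC]
   → A = (61/10, 4/5)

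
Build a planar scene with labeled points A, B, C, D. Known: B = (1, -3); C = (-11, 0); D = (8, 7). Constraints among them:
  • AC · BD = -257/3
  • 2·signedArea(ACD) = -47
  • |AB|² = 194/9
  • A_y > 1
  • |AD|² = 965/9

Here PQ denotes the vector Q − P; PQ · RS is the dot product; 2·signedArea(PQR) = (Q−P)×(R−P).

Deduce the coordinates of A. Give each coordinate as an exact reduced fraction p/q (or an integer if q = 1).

A = (-2/3, 4/3)

1. A_x = -2/3  [AC · BD = -257/3 ∩ 2·signedArea(ACD) = -47]
2. A_y = 4/3  [AC · BD = -257/3 ∩ 2·signedArea(ACD) = -47]
   → A = (-2/3, 4/3)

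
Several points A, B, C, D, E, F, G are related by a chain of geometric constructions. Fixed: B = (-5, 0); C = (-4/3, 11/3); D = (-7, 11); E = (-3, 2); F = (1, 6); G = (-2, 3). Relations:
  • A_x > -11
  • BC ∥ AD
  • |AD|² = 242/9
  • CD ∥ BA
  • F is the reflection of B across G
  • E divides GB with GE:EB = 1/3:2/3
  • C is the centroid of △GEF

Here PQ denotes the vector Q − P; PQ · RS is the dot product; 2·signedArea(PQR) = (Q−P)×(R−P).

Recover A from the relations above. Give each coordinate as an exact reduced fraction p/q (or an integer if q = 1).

A = (-32/3, 22/3)

1. A_x = -32/3  [BC ∥ AD ∩ CD ∥ BA]
2. A_y = 22/3  [BC ∥ AD ∩ CD ∥ BA]
   → A = (-32/3, 22/3)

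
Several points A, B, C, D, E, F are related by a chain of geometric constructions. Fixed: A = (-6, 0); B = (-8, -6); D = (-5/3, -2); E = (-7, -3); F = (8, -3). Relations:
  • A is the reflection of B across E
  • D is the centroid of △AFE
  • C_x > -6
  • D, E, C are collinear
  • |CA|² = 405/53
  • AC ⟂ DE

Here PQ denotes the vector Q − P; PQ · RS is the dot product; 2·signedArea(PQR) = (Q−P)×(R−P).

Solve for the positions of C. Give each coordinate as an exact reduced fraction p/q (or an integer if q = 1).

C = (-291/53, -144/53)

1. C_x = -291/53  [D, E, C are collinear ∩ AC ⟂ DE]
2. C_y = -144/53  [D, E, C are collinear ∩ AC ⟂ DE]
   → C = (-291/53, -144/53)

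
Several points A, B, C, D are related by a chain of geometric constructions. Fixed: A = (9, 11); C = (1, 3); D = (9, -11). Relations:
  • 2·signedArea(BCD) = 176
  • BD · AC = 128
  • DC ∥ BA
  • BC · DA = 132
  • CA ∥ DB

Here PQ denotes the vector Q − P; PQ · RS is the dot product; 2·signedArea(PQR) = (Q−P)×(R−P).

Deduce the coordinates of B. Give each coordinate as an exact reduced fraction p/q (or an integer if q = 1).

1. B_x = 17  [DC ∥ BA ∩ CA ∥ DB]
2. B_y = -3  [DC ∥ BA ∩ CA ∥ DB]
   → B = (17, -3)

B = (17, -3)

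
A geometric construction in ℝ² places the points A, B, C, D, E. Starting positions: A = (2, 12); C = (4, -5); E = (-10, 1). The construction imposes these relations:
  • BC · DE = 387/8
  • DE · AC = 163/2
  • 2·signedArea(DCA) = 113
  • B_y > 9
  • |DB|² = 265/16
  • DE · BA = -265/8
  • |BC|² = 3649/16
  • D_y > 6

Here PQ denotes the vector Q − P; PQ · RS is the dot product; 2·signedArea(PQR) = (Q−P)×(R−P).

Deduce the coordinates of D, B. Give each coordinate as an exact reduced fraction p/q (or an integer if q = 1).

1. D_x = -4  [2·signedArea(DCA) = 113 ∩ DE · AC = 163/2]
2. D_y = 13/2  [2·signedArea(DCA) = 113 ∩ DE · AC = 163/2]
   → D = (-4, 13/2)
3. B_x = -1  [line 6·x + 11/2·y + -359/8 = 0 ∩ |DB|² = 265/16]
4. B_y = 37/4  [line 6·x + 11/2·y + -359/8 = 0 ∩ |DB|² = 265/16]
   → B = (-1, 37/4)

B = (-1, 37/4)
D = (-4, 13/2)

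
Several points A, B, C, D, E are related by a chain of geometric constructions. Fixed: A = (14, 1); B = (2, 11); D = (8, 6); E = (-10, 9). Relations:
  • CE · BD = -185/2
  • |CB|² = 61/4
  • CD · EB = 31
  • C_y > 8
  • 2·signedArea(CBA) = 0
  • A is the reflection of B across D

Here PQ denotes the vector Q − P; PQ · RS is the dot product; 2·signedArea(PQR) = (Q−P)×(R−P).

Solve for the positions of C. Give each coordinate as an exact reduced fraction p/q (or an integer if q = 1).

C = (5, 17/2)

1. C_x = 5  [2·signedArea(CBA) = 0 ∩ CD · EB = 31]
2. C_y = 17/2  [2·signedArea(CBA) = 0 ∩ CD · EB = 31]
   → C = (5, 17/2)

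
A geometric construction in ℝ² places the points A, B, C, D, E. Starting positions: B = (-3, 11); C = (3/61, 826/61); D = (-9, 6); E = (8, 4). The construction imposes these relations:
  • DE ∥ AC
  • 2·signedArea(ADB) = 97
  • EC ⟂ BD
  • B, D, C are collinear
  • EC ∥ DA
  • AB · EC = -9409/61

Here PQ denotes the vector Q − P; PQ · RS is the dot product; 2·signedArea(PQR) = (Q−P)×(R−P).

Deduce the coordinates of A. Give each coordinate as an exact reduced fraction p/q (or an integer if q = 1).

1. A_x = -1034/61  [DE ∥ AC ∩ EC ∥ DA]
2. A_y = 948/61  [DE ∥ AC ∩ EC ∥ DA]
   → A = (-1034/61, 948/61)

A = (-1034/61, 948/61)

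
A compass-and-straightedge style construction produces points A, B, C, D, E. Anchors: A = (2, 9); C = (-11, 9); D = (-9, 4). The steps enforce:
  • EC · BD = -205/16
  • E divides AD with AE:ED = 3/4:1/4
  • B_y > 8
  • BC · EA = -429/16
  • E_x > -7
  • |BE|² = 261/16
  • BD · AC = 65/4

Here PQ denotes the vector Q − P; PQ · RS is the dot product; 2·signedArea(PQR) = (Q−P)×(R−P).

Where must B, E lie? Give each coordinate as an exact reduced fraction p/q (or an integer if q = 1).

B = (-31/4, 9)
E = (-25/4, 21/4)

1. B_x = -31/4  [BD · AC = 65/4]
2. E_x = -25/4  [E divides AD with AE:ED = 3/4:1/4]
3. E_y = 21/4  [E divides AD with AE:ED = 3/4:1/4]
   → E = (-25/4, 21/4)
4. B_x = -31/4  [BD · AC = 65/4 ∩ BC · EA = -429/16]
5. B_y = 9  [BD · AC = 65/4 ∩ BC · EA = -429/16]
   → B = (-31/4, 9)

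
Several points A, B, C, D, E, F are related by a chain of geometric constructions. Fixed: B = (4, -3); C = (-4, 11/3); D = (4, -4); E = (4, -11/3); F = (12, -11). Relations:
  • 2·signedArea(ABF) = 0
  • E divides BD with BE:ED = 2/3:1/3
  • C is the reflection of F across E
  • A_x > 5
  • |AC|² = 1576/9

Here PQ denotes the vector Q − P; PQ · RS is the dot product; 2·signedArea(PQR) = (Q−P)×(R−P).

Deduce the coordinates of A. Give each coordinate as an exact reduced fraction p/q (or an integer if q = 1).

A = (6, -5)

1. A_x = 6  [line 8·x + 8·y + -8 = 0 ∩ |AC|² = 1576/9]
2. A_y = -5  [line 8·x + 8·y + -8 = 0 ∩ |AC|² = 1576/9]
   → A = (6, -5)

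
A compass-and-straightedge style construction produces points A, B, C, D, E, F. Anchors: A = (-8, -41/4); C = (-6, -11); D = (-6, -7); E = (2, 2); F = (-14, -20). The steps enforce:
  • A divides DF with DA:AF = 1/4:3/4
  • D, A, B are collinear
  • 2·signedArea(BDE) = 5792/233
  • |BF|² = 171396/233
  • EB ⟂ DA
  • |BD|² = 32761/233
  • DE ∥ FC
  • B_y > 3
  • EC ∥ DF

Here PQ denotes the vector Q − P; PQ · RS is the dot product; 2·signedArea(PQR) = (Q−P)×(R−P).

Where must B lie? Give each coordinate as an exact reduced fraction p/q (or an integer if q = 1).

1. B_x = 50/233  [D, A, B are collinear ∩ EB ⟂ DA]
2. B_y = 722/233  [D, A, B are collinear ∩ EB ⟂ DA]
   → B = (50/233, 722/233)

B = (50/233, 722/233)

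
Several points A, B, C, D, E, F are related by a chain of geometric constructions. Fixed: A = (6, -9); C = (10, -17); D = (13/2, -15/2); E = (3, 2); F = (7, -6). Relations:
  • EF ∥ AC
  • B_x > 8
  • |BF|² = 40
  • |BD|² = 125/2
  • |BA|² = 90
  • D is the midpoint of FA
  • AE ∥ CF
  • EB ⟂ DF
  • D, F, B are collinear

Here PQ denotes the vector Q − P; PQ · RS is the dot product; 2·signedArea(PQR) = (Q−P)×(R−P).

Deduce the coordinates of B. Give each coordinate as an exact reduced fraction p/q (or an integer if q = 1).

1. B_x = 9  [D, F, B are collinear ∩ EB ⟂ DF]
2. B_y = 0  [D, F, B are collinear ∩ EB ⟂ DF]
   → B = (9, 0)

B = (9, 0)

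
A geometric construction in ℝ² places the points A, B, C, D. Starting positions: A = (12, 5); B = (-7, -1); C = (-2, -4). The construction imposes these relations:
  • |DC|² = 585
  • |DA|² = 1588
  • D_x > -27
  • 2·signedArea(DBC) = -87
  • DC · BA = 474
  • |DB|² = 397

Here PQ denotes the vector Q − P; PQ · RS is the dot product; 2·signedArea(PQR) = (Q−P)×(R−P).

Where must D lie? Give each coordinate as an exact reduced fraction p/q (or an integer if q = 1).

1. D_x = -26  [2·signedArea(DBC) = -87 ∩ DC · BA = 474]
2. D_y = -7  [2·signedArea(DBC) = -87 ∩ DC · BA = 474]
   → D = (-26, -7)

D = (-26, -7)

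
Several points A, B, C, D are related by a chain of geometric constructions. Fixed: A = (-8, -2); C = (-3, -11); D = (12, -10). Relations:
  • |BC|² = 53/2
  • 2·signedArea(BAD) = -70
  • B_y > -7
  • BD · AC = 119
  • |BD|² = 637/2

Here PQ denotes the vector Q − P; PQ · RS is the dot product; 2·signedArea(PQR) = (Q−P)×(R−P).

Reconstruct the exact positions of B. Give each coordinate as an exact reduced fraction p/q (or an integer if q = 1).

1. B_x = -11/2  [2·signedArea(BAD) = -70 ∩ BD · AC = 119]
2. B_y = -13/2  [2·signedArea(BAD) = -70 ∩ BD · AC = 119]
   → B = (-11/2, -13/2)

B = (-11/2, -13/2)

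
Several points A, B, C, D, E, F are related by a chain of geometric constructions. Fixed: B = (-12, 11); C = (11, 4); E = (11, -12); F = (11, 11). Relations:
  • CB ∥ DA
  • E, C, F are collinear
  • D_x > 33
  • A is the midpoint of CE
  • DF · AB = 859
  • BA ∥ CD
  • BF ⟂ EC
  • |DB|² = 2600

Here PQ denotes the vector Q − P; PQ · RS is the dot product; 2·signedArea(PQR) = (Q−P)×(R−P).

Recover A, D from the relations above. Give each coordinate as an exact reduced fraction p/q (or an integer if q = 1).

1. A_x = 11  [A is the midpoint of CE]
2. A_y = -4  [A is the midpoint of CE]
   → A = (11, -4)
3. D_x = 34  [CB ∥ DA ∩ BA ∥ CD]
4. D_y = -11  [CB ∥ DA ∩ BA ∥ CD]
   → D = (34, -11)

A = (11, -4)
D = (34, -11)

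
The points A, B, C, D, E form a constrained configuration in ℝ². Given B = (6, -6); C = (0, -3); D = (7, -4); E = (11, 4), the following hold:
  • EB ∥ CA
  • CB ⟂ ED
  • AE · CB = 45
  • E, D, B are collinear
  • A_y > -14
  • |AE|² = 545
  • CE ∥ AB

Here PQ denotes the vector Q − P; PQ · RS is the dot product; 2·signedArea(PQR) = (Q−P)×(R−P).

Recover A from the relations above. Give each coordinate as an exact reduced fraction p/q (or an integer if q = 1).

1. A_x = -5  [CE ∥ AB ∩ EB ∥ CA]
2. A_y = -13  [CE ∥ AB ∩ EB ∥ CA]
   → A = (-5, -13)

A = (-5, -13)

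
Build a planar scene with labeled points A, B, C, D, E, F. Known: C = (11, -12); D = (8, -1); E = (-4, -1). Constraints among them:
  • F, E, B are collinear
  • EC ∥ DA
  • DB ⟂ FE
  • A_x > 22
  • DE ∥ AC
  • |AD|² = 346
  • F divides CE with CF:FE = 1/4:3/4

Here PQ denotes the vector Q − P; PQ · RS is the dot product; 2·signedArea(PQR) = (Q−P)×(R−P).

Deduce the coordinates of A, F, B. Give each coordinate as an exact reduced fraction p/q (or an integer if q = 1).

1. A_x = 23  [DE ∥ AC ∩ EC ∥ DA]
2. A_y = -12  [DE ∥ AC ∩ EC ∥ DA]
   → A = (23, -12)
3. F_x = 29/4  [F divides CE with CF:FE = 1/4:3/4]
4. F_y = -37/4  [F divides CE with CF:FE = 1/4:3/4]
   → F = (29/4, -37/4)
5. B_x = 658/173  [F, E, B are collinear ∩ DB ⟂ FE]
6. B_y = -1163/173  [F, E, B are collinear ∩ DB ⟂ FE]
   → B = (658/173, -1163/173)

A = (23, -12)
B = (658/173, -1163/173)
F = (29/4, -37/4)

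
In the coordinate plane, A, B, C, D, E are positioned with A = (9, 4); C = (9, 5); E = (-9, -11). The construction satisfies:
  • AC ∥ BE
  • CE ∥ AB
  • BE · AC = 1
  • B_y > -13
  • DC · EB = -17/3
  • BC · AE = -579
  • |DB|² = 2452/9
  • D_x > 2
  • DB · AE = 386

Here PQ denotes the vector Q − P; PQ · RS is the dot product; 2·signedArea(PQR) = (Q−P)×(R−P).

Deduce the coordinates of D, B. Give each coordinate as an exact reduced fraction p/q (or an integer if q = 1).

1. B_x = -9  [AC ∥ BE ∩ CE ∥ AB]
2. B_y = -12  [AC ∥ BE ∩ CE ∥ AB]
   → B = (-9, -12)
3. D_x = 3  [DC · EB = -17/3 ∩ DB · AE = 386]
4. D_y = -2/3  [DC · EB = -17/3 ∩ DB · AE = 386]
   → D = (3, -2/3)

B = (-9, -12)
D = (3, -2/3)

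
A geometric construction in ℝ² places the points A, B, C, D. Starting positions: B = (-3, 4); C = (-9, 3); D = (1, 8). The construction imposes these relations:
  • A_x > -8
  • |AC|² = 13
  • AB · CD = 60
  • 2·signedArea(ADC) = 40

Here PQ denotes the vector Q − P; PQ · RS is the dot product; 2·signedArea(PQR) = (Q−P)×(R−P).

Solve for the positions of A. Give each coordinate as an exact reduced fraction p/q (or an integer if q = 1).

1. A_x = -7  [AB · CD = 60 ∩ 2·signedArea(ADC) = 40]
2. A_y = 0  [AB · CD = 60 ∩ 2·signedArea(ADC) = 40]
   → A = (-7, 0)

A = (-7, 0)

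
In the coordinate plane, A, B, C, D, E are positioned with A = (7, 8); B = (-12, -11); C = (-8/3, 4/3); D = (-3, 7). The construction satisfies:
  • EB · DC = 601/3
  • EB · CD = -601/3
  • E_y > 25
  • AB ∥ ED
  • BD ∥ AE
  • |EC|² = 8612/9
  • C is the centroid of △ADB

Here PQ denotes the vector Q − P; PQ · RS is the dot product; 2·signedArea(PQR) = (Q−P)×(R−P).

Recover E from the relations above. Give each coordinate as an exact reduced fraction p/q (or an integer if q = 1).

1. E_x = 16  [AB ∥ ED ∩ BD ∥ AE]
2. E_y = 26  [AB ∥ ED ∩ BD ∥ AE]
   → E = (16, 26)

E = (16, 26)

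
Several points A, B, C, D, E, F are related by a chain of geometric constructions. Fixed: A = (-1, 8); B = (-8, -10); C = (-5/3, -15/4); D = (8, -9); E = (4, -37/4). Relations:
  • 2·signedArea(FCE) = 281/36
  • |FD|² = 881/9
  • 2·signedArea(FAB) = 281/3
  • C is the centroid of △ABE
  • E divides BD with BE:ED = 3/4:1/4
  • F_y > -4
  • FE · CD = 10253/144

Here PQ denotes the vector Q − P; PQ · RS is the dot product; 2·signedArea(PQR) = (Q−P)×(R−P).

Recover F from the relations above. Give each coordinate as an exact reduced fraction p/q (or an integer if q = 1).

1. F_x = -1/3  [2·signedArea(FCE) = 281/36 ∩ 2·signedArea(FAB) = 281/3]
2. F_y = -11/3  [2·signedArea(FCE) = 281/36 ∩ 2·signedArea(FAB) = 281/3]
   → F = (-1/3, -11/3)

F = (-1/3, -11/3)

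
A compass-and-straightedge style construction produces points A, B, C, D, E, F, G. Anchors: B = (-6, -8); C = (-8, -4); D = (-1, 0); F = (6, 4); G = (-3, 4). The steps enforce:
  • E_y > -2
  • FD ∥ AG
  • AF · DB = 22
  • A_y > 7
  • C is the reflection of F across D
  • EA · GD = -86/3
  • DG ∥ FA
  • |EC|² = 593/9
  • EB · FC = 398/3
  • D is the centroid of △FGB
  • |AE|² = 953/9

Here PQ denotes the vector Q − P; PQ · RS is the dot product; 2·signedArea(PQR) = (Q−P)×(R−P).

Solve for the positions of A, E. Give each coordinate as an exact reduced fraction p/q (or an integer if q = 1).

1. A_x = 4  [FD ∥ AG ∩ DG ∥ FA]
2. A_y = 8  [FD ∥ AG ∩ DG ∥ FA]
   → A = (4, 8)
3. E_x = -1/3  [EB · FC = 398/3 ∩ EA · GD = -86/3]
4. E_y = -4/3  [EB · FC = 398/3 ∩ EA · GD = -86/3]
   → E = (-1/3, -4/3)

A = (4, 8)
E = (-1/3, -4/3)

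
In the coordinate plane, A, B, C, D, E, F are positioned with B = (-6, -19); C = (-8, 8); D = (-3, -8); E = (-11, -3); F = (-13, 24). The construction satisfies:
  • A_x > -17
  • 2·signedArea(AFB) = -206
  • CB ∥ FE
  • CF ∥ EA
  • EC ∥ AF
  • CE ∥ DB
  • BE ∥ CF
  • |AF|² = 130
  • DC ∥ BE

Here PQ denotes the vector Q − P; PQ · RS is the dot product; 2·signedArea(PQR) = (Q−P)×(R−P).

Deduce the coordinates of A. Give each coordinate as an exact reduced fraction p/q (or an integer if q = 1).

1. A_x = -16  [EC ∥ AF ∩ CF ∥ EA]
2. A_y = 13  [EC ∥ AF ∩ CF ∥ EA]
   → A = (-16, 13)

A = (-16, 13)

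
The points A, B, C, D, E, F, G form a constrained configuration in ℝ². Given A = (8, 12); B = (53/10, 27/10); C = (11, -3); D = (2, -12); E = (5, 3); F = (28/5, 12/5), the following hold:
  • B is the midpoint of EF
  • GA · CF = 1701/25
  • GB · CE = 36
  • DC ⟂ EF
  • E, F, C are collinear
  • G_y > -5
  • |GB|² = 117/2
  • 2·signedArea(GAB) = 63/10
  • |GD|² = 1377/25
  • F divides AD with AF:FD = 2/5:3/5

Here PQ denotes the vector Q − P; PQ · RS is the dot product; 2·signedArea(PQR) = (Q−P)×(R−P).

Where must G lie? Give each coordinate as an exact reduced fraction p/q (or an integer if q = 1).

G = (19/5, -24/5)

1. G_x = 19/5  [GA · CF = 1701/25 ∩ 2·signedArea(GAB) = 63/10]
2. G_y = -24/5  [GA · CF = 1701/25 ∩ 2·signedArea(GAB) = 63/10]
   → G = (19/5, -24/5)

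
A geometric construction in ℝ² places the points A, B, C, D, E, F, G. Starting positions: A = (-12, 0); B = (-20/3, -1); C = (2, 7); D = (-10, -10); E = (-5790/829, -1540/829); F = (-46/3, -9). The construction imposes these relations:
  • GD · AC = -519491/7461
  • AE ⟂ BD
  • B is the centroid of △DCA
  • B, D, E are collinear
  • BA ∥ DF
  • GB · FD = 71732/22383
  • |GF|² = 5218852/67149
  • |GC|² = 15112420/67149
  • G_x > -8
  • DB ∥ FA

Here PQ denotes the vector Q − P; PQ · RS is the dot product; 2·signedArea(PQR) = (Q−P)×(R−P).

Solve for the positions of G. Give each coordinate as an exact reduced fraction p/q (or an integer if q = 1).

1. G_x = -58820/7461  [GD · AC = -519491/7461 ∩ GB · FD = 71732/22383]
2. G_y = -3553/829  [GD · AC = -519491/7461 ∩ GB · FD = 71732/22383]
   → G = (-58820/7461, -3553/829)

G = (-58820/7461, -3553/829)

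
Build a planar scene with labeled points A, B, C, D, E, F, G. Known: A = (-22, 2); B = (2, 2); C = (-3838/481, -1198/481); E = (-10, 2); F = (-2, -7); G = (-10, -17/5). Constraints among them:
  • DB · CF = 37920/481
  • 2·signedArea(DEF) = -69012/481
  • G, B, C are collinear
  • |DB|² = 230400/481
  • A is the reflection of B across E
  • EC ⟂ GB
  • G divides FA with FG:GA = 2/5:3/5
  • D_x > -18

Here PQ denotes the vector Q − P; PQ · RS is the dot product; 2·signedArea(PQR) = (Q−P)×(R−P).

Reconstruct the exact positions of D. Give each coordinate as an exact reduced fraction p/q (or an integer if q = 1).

D = (-8638/481, -3358/481)

1. D_x = -8638/481  [2·signedArea(DEF) = -69012/481 ∩ DB · CF = 37920/481]
2. D_y = -3358/481  [2·signedArea(DEF) = -69012/481 ∩ DB · CF = 37920/481]
   → D = (-8638/481, -3358/481)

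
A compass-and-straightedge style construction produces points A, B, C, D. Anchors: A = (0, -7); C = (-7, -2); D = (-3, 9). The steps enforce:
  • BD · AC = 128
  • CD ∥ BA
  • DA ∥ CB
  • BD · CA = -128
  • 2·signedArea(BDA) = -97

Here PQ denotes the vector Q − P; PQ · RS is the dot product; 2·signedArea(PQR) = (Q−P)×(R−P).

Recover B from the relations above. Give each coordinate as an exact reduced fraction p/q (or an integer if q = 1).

1. B_x = -4  [CD ∥ BA ∩ DA ∥ CB]
2. B_y = -18  [CD ∥ BA ∩ DA ∥ CB]
   → B = (-4, -18)

B = (-4, -18)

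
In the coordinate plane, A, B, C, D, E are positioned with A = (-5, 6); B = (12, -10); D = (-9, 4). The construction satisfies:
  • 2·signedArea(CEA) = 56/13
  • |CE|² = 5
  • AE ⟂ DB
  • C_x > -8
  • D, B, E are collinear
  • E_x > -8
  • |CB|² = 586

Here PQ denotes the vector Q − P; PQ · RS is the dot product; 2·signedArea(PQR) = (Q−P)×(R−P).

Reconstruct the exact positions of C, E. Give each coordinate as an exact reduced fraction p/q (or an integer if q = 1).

1. E_x = -93/13  [D, B, E are collinear ∩ AE ⟂ DB]
2. E_y = 36/13  [D, B, E are collinear ∩ AE ⟂ DB]
   → E = (-93/13, 36/13)
3. C_x = -7  [line -42/13·x + 28/13·y + -434/13 = 0 ∩ |CB|² = 586]
4. C_y = 5  [line -42/13·x + 28/13·y + -434/13 = 0 ∩ |CB|² = 586]
   → C = (-7, 5)

C = (-7, 5)
E = (-93/13, 36/13)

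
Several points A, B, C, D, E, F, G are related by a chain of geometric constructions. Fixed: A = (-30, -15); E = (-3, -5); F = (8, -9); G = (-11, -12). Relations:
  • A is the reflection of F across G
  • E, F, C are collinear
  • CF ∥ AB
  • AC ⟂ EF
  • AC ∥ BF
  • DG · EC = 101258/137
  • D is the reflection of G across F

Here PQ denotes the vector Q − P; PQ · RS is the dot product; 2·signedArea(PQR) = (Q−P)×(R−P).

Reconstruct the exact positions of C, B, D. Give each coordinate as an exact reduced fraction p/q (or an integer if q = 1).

B = (224/137, -3631/137)
C = (-3238/137, 343/137)
D = (27, -6)

1. C_x = -3238/137  [E, F, C are collinear ∩ AC ⟂ EF]
2. C_y = 343/137  [E, F, C are collinear ∩ AC ⟂ EF]
   → C = (-3238/137, 343/137)
3. B_x = 224/137  [AC ∥ BF ∩ CF ∥ AB]
4. B_y = -3631/137  [AC ∥ BF ∩ CF ∥ AB]
   → B = (224/137, -3631/137)
5. D_x = 27  [D is the reflection of G across F]
6. D_y = -6  [D is the reflection of G across F]
   → D = (27, -6)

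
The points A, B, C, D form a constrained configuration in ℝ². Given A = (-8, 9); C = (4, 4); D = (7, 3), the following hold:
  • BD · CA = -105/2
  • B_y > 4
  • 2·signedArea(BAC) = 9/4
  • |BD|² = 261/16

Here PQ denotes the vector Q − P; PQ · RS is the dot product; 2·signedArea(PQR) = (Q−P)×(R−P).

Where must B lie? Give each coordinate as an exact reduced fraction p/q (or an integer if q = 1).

1. B_x = 13/4  [2·signedArea(BAC) = 9/4 ∩ BD · CA = -105/2]
2. B_y = 9/2  [2·signedArea(BAC) = 9/4 ∩ BD · CA = -105/2]
   → B = (13/4, 9/2)

B = (13/4, 9/2)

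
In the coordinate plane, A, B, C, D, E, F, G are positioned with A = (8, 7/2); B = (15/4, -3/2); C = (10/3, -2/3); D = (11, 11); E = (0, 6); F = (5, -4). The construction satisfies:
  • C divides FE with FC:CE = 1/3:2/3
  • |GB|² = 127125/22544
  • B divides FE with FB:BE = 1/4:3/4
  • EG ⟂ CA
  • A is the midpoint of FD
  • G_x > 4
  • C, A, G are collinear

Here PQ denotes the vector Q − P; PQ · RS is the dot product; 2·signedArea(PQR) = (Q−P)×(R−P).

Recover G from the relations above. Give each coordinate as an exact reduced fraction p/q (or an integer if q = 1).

G = (6750/1409, 894/1409)

1. G_x = 6750/1409  [C, A, G are collinear ∩ EG ⟂ CA]
2. G_y = 894/1409  [C, A, G are collinear ∩ EG ⟂ CA]
   → G = (6750/1409, 894/1409)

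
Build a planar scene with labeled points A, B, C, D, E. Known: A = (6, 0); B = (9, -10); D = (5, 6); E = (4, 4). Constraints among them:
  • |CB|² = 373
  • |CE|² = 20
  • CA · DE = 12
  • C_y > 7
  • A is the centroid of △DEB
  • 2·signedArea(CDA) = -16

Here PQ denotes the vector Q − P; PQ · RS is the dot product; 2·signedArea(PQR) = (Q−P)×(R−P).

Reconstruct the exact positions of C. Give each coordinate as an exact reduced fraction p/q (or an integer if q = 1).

C = (2, 8)

1. C_x = 2  [CA · DE = 12 ∩ 2·signedArea(CDA) = -16]
2. C_y = 8  [CA · DE = 12 ∩ 2·signedArea(CDA) = -16]
   → C = (2, 8)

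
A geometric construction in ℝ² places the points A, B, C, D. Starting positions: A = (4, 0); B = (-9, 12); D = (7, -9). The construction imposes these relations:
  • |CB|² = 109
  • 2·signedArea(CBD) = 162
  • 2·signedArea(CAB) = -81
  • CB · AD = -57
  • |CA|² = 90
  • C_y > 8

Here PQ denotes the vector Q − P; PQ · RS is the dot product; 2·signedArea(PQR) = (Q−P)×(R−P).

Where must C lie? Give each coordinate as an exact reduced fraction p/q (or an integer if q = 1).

1. C_x = 1  [2·signedArea(CBD) = 162 ∩ CB · AD = -57]
2. C_y = 9  [2·signedArea(CBD) = 162 ∩ CB · AD = -57]
   → C = (1, 9)

C = (1, 9)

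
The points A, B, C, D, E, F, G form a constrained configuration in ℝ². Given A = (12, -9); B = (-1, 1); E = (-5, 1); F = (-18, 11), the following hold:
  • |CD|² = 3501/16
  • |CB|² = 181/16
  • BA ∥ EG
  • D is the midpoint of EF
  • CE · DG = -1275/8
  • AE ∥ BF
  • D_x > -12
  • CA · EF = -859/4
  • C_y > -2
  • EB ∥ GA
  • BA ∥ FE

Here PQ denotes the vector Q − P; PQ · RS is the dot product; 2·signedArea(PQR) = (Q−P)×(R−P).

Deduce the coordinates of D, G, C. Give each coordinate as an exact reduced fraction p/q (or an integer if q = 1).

1. D_x = -23/2  [D is the midpoint of EF]
2. D_y = 6  [D is the midpoint of EF]
   → D = (-23/2, 6)
3. G_x = 8  [EB ∥ GA ∩ BA ∥ EG]
4. G_y = -9  [EB ∥ GA ∩ BA ∥ EG]
   → G = (8, -9)
5. C_x = 5/4  [line 13·x + -10·y + -125/4 = 0 ∩ |CD|² = 3501/16]
6. C_y = -3/2  [line 13·x + -10·y + -125/4 = 0 ∩ |CD|² = 3501/16]
   → C = (5/4, -3/2)

C = (5/4, -3/2)
D = (-23/2, 6)
G = (8, -9)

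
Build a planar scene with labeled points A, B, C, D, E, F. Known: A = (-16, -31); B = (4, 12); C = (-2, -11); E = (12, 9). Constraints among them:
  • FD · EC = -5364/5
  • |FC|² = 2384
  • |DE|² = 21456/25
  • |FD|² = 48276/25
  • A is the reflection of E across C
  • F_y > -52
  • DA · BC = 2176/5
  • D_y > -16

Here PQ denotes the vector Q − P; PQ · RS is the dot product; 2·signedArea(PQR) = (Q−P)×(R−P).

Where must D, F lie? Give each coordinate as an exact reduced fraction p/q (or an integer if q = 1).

D = (-24/5, -15)
F = (-30, -51)

1. D_x = -24/5  [line 6·x + 23·y + 1869/5 = 0 ∩ |DE|² = 21456/25]
2. D_y = -15  [line 6·x + 23·y + 1869/5 = 0 ∩ |DE|² = 21456/25]
   → D = (-24/5, -15)
3. F_x = -30  [line 14·x + 20·y + 1440 = 0 ∩ |FD|² = 48276/25]
4. F_y = -51  [line 14·x + 20·y + 1440 = 0 ∩ |FD|² = 48276/25]
   → F = (-30, -51)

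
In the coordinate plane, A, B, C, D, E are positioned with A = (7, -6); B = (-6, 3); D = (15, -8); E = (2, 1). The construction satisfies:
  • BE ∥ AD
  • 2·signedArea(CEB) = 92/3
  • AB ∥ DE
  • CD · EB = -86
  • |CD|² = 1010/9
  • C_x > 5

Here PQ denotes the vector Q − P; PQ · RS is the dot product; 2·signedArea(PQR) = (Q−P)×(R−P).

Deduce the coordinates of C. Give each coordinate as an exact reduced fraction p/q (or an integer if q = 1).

1. C_x = 16/3  [CD · EB = -86 ∩ 2·signedArea(CEB) = 92/3]
2. C_y = -11/3  [CD · EB = -86 ∩ 2·signedArea(CEB) = 92/3]
   → C = (16/3, -11/3)

C = (16/3, -11/3)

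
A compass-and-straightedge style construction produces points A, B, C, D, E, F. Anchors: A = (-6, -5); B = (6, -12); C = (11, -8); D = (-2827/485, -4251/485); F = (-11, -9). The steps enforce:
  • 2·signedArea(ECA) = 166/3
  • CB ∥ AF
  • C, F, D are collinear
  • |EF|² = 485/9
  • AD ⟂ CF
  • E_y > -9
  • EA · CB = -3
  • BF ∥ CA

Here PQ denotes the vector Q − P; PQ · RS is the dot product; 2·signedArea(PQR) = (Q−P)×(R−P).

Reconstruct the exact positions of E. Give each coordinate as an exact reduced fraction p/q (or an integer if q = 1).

1. E_x = -11/3  [2·signedArea(ECA) = 166/3 ∩ EA · CB = -3]
2. E_y = -26/3  [2·signedArea(ECA) = 166/3 ∩ EA · CB = -3]
   → E = (-11/3, -26/3)

E = (-11/3, -26/3)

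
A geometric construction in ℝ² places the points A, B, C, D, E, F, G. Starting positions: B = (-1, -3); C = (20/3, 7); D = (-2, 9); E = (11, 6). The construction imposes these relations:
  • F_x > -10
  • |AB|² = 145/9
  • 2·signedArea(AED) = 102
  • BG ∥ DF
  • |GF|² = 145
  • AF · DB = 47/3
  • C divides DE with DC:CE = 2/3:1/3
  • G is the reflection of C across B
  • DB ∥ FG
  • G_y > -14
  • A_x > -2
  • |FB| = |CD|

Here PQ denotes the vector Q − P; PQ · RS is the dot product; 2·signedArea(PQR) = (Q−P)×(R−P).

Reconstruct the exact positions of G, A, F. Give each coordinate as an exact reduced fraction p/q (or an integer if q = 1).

A = (-4/3, 1)
F = (-29/3, -1)
G = (-26/3, -13)

1. G_x = -26/3  [G is the reflection of C across B]
2. G_y = -13  [G is the reflection of C across B]
   → G = (-26/3, -13)
3. F_x = -29/3  [DB ∥ FG ∩ BG ∥ DF]
4. F_y = -1  [DB ∥ FG ∩ BG ∥ DF]
   → F = (-29/3, -1)
5. A_x = -4/3  [2·signedArea(AED) = 102 ∩ AF · DB = 47/3]
6. A_y = 1  [2·signedArea(AED) = 102 ∩ AF · DB = 47/3]
   → A = (-4/3, 1)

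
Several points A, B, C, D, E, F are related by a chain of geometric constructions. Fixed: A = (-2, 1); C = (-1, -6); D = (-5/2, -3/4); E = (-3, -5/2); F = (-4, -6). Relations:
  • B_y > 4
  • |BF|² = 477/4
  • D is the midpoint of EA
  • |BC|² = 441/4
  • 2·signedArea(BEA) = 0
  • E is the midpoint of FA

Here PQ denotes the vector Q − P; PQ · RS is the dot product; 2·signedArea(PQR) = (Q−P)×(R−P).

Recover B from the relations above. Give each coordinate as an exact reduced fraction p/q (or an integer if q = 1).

1. B_x = -1  [line -7/2·x + 1·y + -8 = 0 ∩ |BF|² = 477/4]
2. B_y = 9/2  [line -7/2·x + 1·y + -8 = 0 ∩ |BF|² = 477/4]
   → B = (-1, 9/2)

B = (-1, 9/2)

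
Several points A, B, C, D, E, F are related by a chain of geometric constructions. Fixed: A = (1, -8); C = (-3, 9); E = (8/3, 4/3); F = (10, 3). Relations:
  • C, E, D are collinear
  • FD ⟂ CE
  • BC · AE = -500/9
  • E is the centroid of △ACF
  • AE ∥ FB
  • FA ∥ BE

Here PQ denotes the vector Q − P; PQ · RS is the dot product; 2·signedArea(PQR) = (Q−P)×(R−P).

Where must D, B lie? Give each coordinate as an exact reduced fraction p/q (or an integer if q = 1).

1. D_x = 3649/818  [C, E, D are collinear ∩ FD ⟂ CE]
2. D_y = -895/818  [C, E, D are collinear ∩ FD ⟂ CE]
   → D = (3649/818, -895/818)
3. B_x = 35/3  [FA ∥ BE ∩ AE ∥ FB]
4. B_y = 37/3  [FA ∥ BE ∩ AE ∥ FB]
   → B = (35/3, 37/3)

B = (35/3, 37/3)
D = (3649/818, -895/818)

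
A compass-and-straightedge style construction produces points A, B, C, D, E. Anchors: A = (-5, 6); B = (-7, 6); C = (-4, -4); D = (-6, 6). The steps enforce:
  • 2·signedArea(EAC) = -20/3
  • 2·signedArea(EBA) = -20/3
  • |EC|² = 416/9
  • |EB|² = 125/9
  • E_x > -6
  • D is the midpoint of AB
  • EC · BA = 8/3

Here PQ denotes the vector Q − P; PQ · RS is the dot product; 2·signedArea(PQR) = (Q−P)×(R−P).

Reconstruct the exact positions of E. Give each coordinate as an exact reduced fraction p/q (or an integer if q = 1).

1. E_x = -16/3  [2·signedArea(EBA) = -20/3 ∩ 2·signedArea(EAC) = -20/3]
2. E_y = 8/3  [2·signedArea(EBA) = -20/3 ∩ 2·signedArea(EAC) = -20/3]
   → E = (-16/3, 8/3)

E = (-16/3, 8/3)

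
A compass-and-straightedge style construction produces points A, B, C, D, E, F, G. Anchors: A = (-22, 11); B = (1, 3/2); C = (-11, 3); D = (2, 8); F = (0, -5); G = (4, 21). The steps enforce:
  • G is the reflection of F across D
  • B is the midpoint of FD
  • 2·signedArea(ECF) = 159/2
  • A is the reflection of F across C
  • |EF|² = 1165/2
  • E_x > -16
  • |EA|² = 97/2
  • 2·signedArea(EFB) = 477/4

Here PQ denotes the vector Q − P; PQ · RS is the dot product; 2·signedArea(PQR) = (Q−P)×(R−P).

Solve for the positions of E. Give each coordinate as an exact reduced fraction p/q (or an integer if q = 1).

1. E_x = -31/2  [2·signedArea(ECF) = 159/2 ∩ 2·signedArea(EFB) = 477/4]
2. E_y = 27/2  [2·signedArea(ECF) = 159/2 ∩ 2·signedArea(EFB) = 477/4]
   → E = (-31/2, 27/2)

E = (-31/2, 27/2)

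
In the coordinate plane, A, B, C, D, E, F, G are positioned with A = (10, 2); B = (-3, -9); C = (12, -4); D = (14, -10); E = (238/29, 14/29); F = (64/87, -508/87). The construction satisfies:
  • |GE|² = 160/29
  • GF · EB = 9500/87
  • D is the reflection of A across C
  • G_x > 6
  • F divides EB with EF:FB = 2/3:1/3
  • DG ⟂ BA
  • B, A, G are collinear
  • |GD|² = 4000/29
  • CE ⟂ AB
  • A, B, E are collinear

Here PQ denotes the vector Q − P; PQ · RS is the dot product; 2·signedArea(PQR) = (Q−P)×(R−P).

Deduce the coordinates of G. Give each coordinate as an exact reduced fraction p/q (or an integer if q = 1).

1. G_x = 186/29  [B, A, G are collinear ∩ DG ⟂ BA]
2. G_y = -30/29  [B, A, G are collinear ∩ DG ⟂ BA]
   → G = (186/29, -30/29)

G = (186/29, -30/29)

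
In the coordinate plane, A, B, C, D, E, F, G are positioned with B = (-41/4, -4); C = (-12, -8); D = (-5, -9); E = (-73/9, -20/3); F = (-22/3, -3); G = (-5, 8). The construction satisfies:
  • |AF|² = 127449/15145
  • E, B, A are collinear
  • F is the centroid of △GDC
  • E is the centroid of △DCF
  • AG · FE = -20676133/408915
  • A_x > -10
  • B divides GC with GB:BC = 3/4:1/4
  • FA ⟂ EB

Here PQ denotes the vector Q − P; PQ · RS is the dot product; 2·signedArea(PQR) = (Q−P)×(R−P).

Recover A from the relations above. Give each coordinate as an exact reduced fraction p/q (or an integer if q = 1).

1. A_x = -436006/45435  [E, B, A are collinear ∩ FA ⟂ EB]
2. A_y = -72924/15145  [E, B, A are collinear ∩ FA ⟂ EB]
   → A = (-436006/45435, -72924/15145)

A = (-436006/45435, -72924/15145)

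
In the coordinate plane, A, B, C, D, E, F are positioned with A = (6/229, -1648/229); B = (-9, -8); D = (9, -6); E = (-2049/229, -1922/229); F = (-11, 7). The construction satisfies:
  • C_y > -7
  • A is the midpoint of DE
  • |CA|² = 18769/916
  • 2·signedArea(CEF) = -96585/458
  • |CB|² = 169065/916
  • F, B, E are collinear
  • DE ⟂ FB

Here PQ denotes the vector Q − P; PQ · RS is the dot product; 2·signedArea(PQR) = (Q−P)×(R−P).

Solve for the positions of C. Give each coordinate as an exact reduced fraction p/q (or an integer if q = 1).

1. C_x = 2067/458  [line -3525/229·x + -470/229·y + 25615/458 = 0 ∩ |CA|² = 18769/916]
2. C_y = -1511/229  [line -3525/229·x + -470/229·y + 25615/458 = 0 ∩ |CA|² = 18769/916]
   → C = (2067/458, -1511/229)

C = (2067/458, -1511/229)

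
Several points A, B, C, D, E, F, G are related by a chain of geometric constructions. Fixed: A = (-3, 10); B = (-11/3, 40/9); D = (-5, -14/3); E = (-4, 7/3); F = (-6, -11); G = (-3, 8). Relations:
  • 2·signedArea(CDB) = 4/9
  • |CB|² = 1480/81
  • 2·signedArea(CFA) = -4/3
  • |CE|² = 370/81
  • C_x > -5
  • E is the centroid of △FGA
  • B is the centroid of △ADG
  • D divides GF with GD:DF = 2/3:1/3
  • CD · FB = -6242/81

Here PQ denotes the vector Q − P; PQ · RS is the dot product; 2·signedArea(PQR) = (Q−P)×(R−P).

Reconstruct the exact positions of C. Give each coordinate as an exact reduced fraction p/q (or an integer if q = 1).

1. C_x = -13/3  [2·signedArea(CFA) = -4/3 ∩ 2·signedArea(CDB) = 4/9]
2. C_y = 2/9  [2·signedArea(CFA) = -4/3 ∩ 2·signedArea(CDB) = 4/9]
   → C = (-13/3, 2/9)

C = (-13/3, 2/9)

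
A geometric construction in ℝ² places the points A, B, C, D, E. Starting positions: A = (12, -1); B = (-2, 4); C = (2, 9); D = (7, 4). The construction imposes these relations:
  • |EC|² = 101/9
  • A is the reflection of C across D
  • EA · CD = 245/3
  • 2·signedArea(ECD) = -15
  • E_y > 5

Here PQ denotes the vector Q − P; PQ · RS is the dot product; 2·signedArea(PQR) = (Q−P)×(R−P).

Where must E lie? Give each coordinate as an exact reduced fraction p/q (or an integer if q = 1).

E = (7/3, 17/3)

1. E_x = 7/3  [EA · CD = 245/3 ∩ 2·signedArea(ECD) = -15]
2. E_y = 17/3  [EA · CD = 245/3 ∩ 2·signedArea(ECD) = -15]
   → E = (7/3, 17/3)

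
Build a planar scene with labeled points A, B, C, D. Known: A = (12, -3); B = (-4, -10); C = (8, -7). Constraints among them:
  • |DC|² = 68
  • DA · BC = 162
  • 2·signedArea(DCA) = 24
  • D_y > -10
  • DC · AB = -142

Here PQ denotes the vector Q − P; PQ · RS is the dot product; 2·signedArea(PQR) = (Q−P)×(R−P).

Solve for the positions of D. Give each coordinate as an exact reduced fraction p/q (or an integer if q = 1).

D = (0, -9)

1. D_x = 0  [DC · AB = -142 ∩ 2·signedArea(DCA) = 24]
2. D_y = -9  [DC · AB = -142 ∩ 2·signedArea(DCA) = 24]
   → D = (0, -9)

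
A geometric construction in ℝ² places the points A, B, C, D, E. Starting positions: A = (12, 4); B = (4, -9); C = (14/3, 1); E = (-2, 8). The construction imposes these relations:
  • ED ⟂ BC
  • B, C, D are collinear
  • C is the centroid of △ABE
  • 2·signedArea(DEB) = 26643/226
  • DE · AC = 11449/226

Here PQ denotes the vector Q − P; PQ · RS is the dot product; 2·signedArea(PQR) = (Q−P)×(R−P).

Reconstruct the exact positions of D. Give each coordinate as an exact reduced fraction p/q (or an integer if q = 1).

1. D_x = 1153/226  [B, C, D are collinear ∩ ED ⟂ BC]
2. D_y = 1701/226  [B, C, D are collinear ∩ ED ⟂ BC]
   → D = (1153/226, 1701/226)

D = (1153/226, 1701/226)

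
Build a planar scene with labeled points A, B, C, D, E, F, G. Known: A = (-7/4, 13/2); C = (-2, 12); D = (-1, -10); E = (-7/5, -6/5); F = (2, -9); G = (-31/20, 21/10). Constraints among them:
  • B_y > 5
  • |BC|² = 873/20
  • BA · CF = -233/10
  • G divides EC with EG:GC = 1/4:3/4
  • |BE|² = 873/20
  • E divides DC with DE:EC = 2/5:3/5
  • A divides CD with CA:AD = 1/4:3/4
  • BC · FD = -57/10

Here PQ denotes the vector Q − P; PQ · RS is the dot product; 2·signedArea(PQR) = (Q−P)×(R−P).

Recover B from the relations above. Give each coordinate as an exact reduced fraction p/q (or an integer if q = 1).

B = (-17/10, 27/5)

1. B_x = -17/10  [BA · CF = -233/10 ∩ BC · FD = -57/10]
2. B_y = 27/5  [BA · CF = -233/10 ∩ BC · FD = -57/10]
   → B = (-17/10, 27/5)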